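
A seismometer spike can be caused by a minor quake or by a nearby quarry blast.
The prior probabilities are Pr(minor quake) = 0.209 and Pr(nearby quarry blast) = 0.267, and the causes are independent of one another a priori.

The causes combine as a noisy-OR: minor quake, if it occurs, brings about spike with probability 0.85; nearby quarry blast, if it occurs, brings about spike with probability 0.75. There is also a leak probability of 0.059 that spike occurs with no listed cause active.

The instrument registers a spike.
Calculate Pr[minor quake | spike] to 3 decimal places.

Under noisy-OR, P(spike | causes) = 1 − (1−0.059)·∏(1−qᵢ) over the active causes.
Sum P(spike|·) weighted by the priors over the 4 (minor quake, nearby quarry blast) configurations:
  P(spike) = 0.059×0.791×0.733 + 0.76475×0.791×0.267 + 0.85885×0.209×0.733 + 0.964712×0.209×0.267
        = 0.034208 + 0.161513 + 0.131573 + 0.053834 = 0.381128
Configurations with minor quake contribute 0.185407, so
  P(minor quake | spike) = 0.185407 / 0.381128 ≈ 0.486

Pr[minor quake | spike] ≈ 0.486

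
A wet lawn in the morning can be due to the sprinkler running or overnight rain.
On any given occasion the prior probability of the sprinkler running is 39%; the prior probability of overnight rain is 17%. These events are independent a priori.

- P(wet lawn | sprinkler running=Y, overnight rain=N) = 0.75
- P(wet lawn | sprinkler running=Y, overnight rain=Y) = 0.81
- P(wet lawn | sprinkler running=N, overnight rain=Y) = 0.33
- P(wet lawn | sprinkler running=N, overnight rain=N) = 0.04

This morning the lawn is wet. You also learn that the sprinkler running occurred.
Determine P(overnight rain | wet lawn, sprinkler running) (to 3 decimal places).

P(overnight rain | wet lawn, sprinkler running) ≈ 0.181

Sum P(wet lawn|·) weighted by the priors over both values of overnight rain:
  P(wet lawn | sprinkler running) = 0.75·0.83 + 0.81·0.17
        = 0.622500 + 0.137700 = 0.760200
Configurations with overnight rain contribute 0.137700, so
  P(overnight rain | wet lawn, sprinkler running) = 0.137700 / 0.760200 ≈ 0.181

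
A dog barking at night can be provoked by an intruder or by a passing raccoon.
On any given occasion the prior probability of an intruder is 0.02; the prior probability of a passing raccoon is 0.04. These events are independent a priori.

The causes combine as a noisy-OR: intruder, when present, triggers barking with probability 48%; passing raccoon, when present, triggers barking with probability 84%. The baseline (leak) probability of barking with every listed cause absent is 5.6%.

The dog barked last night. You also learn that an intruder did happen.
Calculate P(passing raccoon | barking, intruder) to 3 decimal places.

P(passing raccoon | barking, intruder) ≈ 0.070

Under noisy-OR, P(barking | causes) = 1 − (1−0.056)·∏(1−qᵢ) over the active causes.
Weight on passing raccoon=true, given the evidence: 0.921459*0.04 = 0.036858
The normalizing constant is 0.50912*0.96 + 0.921459*0.04 = 0.525613
P(passing raccoon | barking, intruder) = 0.036858/0.525613 ≈ 0.070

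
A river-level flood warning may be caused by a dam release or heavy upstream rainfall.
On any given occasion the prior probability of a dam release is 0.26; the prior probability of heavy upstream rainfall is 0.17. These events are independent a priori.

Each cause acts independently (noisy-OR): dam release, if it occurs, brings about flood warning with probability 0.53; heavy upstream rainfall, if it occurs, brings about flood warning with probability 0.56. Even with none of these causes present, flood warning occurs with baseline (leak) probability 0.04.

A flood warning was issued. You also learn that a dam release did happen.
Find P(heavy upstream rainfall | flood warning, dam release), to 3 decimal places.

P(heavy upstream rainfall | flood warning, dam release) ≈ 0.230

Under noisy-OR, P(flood warning | causes) = 1 − (1−0.04)·∏(1−qᵢ) over the active causes.
Numerator (weight on configurations with heavy upstream rainfall): 0.801472×0.17 = 0.136250
Normalizer over all consistent configurations: 0.5488×0.83 + 0.801472×0.17 = 0.591754
Posterior = 0.136250 / 0.591754 ≈ 0.230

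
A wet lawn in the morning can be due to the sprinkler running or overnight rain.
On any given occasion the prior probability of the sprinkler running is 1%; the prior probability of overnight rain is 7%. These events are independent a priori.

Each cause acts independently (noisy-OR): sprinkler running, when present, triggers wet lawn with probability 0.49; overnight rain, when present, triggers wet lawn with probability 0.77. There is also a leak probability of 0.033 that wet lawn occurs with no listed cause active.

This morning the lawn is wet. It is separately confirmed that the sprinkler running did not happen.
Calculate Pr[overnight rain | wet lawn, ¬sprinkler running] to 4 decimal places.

Pr[overnight rain | wet lawn, ¬sprinkler running] ≈ 0.6395

Under noisy-OR, P(wet lawn | causes) = 1 − (1−0.033)·∏(1−qᵢ) over the active causes.
P(wet lawn | ¬sprinkler running) = 0.033·0.93 + 0.77759·0.07 = 0.030690 + 0.054431 = 0.085121
Restricting to configurations with overnight rain present: 0.77759·0.07 = 0.054431.
P(overnight rain | wet lawn, ¬sprinkler running) = 0.054431 / 0.085121 ≈ 0.6395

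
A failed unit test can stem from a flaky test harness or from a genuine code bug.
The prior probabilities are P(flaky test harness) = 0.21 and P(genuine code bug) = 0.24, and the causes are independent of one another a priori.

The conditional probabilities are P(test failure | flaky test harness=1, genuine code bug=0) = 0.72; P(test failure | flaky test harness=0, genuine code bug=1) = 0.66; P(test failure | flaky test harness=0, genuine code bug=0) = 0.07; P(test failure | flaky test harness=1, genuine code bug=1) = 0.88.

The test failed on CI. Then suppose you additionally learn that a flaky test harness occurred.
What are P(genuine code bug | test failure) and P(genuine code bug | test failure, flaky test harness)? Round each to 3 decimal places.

P(genuine code bug | test failure) ≈ 0.519; P(genuine code bug | test failure, flaky test harness) ≈ 0.278

P(test failure) = 0.07·0.79·0.76 + 0.66·0.79·0.24 + 0.72·0.21·0.76 + 0.88·0.21·0.24 = 0.042028 + 0.125136 + 0.114912 + 0.044352 = 0.326428
Restricting to configurations with genuine code bug present: 0.125136 + 0.044352 = 0.169488.
P(genuine code bug | test failure) = 0.169488 / 0.326428 ≈ 0.519

Now also conditioning on flaky test harness=true:
By total probability over both values of genuine code bug:
  P(test failure | flaky test harness) = 0.72×0.76 + 0.88×0.24
        = 0.547200 + 0.211200 = 0.758400
The terms with genuine code bug present sum to 0.211200, so
  P(genuine code bug | test failure, flaky test harness) = 0.211200 / 0.758400 ≈ 0.278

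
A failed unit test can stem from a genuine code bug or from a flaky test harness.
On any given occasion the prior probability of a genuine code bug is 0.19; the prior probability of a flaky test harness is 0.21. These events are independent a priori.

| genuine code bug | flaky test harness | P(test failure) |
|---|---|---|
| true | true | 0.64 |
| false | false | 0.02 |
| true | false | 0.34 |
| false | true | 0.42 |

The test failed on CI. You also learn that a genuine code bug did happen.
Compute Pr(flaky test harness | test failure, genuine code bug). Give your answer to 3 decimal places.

Pr(flaky test harness | test failure, genuine code bug) ≈ 0.333

P(test failure | genuine code bug) = 0.34×0.79 + 0.64×0.21 = 0.268600 + 0.134400 = 0.403000
The flaky test harness-present share is 0.64×0.21 = 0.134400.
Hence the posterior is 0.134400/0.403000 ≈ 0.333.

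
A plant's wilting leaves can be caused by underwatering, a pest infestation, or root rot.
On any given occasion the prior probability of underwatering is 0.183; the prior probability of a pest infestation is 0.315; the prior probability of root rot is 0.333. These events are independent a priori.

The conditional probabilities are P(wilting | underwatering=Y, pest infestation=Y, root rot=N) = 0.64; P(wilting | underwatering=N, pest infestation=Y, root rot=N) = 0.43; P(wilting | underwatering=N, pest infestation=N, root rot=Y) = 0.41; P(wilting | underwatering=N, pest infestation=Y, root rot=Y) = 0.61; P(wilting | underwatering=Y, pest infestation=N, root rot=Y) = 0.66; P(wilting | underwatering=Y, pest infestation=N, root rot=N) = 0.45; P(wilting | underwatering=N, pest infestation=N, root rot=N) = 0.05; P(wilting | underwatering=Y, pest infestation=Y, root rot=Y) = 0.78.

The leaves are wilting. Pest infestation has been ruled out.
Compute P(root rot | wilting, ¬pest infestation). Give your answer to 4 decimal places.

By total probability over the 4 (underwatering, root rot) configurations:
  P(wilting | ¬pest infestation) = 0.05*0.817*0.667 + 0.41*0.817*0.333 + 0.45*0.183*0.667 + 0.66*0.183*0.333
        = 0.027247 + 0.111545 + 0.054927 + 0.040220 = 0.233939
Configurations with root rot contribute 0.151765, so
  P(root rot | wilting, ¬pest infestation) = 0.151765 / 0.233939 ≈ 0.6487

P(root rot | wilting, ¬pest infestation) ≈ 0.6487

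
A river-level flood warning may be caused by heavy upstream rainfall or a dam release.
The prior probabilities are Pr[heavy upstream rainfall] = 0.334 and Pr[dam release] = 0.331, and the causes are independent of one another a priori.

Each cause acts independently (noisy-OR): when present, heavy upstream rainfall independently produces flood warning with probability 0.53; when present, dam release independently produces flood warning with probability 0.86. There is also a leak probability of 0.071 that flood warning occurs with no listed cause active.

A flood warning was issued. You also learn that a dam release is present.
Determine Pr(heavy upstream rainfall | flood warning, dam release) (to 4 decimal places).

Under noisy-OR, P(flood warning | causes) = 1 − (1−0.071)·∏(1−qᵢ) over the active causes.
Numerator (weight on configurations with heavy upstream rainfall): 0.938872·0.334 = 0.313583
The normalizing constant is 0.86994·0.666 + 0.938872·0.334 = 0.892963
P(heavy upstream rainfall | flood warning, dam release) = 0.313583/0.892963 ≈ 0.3512

Pr(heavy upstream rainfall | flood warning, dam release) ≈ 0.3512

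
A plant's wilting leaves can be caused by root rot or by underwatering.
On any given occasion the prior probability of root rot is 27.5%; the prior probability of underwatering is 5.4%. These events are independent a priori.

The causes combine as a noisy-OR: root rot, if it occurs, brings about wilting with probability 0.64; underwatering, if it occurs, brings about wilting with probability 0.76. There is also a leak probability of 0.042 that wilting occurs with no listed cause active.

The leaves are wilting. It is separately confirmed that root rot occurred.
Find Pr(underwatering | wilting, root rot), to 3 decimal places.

Pr(underwatering | wilting, root rot) ≈ 0.074

Under noisy-OR, P(wilting | causes) = 1 − (1−0.042)·∏(1−qᵢ) over the active causes.
P(wilting | root rot) = 0.65512·0.946 + 0.917229·0.054 = 0.619744 + 0.049530 = 0.669274
The underwatering-present share is 0.917229·0.054 = 0.049530.
So P(underwatering | wilting, root rot) = 0.049530/0.669274 ≈ 0.074.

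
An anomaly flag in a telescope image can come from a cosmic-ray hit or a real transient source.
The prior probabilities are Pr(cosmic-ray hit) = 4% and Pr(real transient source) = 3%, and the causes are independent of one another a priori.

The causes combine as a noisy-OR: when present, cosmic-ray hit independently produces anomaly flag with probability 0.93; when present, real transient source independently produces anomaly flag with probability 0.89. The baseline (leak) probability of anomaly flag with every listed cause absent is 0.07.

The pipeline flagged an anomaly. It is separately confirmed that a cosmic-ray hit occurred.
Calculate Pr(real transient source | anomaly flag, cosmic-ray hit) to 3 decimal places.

Pr(real transient source | anomaly flag, cosmic-ray hit) ≈ 0.032

Under noisy-OR, P(anomaly flag | causes) = 1 − (1−0.07)·∏(1−qᵢ) over the active causes.
Sum P(anomaly flag|·) weighted by the priors over both values of real transient source:
  P(anomaly flag | cosmic-ray hit) = 0.9349*0.97 + 0.992839*0.03
        = 0.906853 + 0.029785 = 0.936638
Configurations with real transient source contribute 0.029785, so
  P(real transient source | anomaly flag, cosmic-ray hit) = 0.029785 / 0.936638 ≈ 0.032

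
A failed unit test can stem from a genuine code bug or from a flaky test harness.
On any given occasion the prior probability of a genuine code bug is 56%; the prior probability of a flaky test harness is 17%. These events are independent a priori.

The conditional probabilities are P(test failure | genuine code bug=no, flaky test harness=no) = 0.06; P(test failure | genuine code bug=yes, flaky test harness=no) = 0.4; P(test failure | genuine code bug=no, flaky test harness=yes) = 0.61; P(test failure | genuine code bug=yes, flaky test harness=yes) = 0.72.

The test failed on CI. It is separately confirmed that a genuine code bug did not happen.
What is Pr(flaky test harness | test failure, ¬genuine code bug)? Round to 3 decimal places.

For the numerator, keep only flaky test harness=true terms: 0.61·0.17 = 0.103700
Normalizer over all consistent configurations: 0.06·0.83 + 0.61·0.17 = 0.153500
P(flaky test harness | test failure, ¬genuine code bug) = 0.103700/0.153500 ≈ 0.676

Pr(flaky test harness | test failure, ¬genuine code bug) ≈ 0.676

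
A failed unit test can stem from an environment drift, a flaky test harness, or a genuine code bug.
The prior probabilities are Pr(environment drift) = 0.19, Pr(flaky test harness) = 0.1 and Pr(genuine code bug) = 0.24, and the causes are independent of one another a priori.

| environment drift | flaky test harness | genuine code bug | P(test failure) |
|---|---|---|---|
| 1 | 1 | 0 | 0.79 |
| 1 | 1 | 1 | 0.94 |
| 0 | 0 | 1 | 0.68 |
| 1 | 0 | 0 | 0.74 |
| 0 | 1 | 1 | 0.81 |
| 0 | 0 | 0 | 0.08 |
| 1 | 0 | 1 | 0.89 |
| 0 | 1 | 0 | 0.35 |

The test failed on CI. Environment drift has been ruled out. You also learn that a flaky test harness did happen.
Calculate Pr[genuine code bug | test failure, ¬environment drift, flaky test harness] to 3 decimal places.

Pr[genuine code bug | test failure, ¬environment drift, flaky test harness] ≈ 0.422

Numerator (weight on configurations with genuine code bug): 0.81·0.24 = 0.194400
The normalizing constant is 0.35·0.76 + 0.81·0.24 = 0.460400
P(genuine code bug | test failure, ¬environment drift, flaky test harness) = 0.194400/0.460400 ≈ 0.422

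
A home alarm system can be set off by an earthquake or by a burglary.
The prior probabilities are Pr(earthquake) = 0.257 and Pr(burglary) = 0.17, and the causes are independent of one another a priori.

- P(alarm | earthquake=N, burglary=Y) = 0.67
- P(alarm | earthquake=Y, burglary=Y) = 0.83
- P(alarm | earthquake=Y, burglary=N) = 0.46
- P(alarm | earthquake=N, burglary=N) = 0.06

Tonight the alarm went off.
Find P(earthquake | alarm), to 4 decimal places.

P(alarm) = 0.06·0.743·0.83 + 0.67·0.743·0.17 + 0.46·0.257·0.83 + 0.83·0.257·0.17 = 0.037001 + 0.084628 + 0.098123 + 0.036263 = 0.256015
Of this, 0.134386 comes from 0.098123 + 0.036263 (the earthquake=true cases).
Hence the posterior is 0.134386/0.256015 ≈ 0.5249.

P(earthquake | alarm) ≈ 0.5249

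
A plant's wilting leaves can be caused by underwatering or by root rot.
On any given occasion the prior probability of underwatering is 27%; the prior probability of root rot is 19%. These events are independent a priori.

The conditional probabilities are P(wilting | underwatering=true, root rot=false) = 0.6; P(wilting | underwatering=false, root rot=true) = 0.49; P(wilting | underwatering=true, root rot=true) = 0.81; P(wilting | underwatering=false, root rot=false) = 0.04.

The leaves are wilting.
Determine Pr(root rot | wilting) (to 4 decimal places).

P(wilting) = 0.04*0.73*0.81 + 0.49*0.73*0.19 + 0.6*0.27*0.81 + 0.81*0.27*0.19 = 0.023652 + 0.067963 + 0.131220 + 0.041553 = 0.264388
The root rot-present share is 0.067963 + 0.041553 = 0.109516.
Hence the posterior is 0.109516/0.264388 ≈ 0.4142.

Pr(root rot | wilting) ≈ 0.4142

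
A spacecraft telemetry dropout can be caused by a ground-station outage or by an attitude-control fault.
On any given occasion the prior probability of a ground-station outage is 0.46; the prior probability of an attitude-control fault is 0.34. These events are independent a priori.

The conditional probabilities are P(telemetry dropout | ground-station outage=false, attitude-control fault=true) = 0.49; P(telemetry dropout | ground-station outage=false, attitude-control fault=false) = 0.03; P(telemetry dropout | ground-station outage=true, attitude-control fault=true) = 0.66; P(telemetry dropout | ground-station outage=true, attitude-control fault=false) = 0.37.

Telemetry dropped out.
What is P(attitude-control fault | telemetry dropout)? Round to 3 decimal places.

P(attitude-control fault | telemetry dropout) ≈ 0.611

P(telemetry dropout) = 0.03·0.54·0.66 + 0.49·0.54·0.34 + 0.37·0.46·0.66 + 0.66·0.46·0.34 = 0.010692 + 0.089964 + 0.112332 + 0.103224 = 0.316212
Restricting to configurations with attitude-control fault present: 0.089964 + 0.103224 = 0.193188.
P(attitude-control fault | telemetry dropout) = 0.193188 / 0.316212 ≈ 0.611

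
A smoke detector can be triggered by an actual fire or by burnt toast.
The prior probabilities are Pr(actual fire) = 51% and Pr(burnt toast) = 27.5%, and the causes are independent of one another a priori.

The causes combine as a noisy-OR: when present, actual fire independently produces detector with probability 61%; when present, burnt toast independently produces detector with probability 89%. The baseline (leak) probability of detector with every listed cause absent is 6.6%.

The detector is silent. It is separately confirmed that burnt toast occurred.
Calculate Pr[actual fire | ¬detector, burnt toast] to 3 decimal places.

Pr[actual fire | ¬detector, burnt toast] ≈ 0.289

Under noisy-OR, P(detector | causes) = 1 − (1−0.066)·∏(1−qᵢ) over the active causes.
P(¬detector | burnt toast) = 0.10274·0.49 + 0.040069·0.51 = 0.050343 + 0.020435 = 0.070778
Restricting to configurations with actual fire present: 0.040069·0.51 = 0.020435.
So P(actual fire | ¬detector, burnt toast) = 0.020435/0.070778 ≈ 0.289.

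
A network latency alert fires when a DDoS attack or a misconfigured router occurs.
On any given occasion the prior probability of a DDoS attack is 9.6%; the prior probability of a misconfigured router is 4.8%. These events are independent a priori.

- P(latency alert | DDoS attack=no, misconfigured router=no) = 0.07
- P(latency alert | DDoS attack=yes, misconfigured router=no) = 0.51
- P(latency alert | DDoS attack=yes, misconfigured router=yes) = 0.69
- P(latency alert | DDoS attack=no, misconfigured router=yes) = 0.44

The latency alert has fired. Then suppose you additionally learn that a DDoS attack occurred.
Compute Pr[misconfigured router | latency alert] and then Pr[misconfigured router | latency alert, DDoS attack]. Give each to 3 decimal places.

Pr[misconfigured router | latency alert] ≈ 0.172; Pr[misconfigured router | latency alert, DDoS attack] ≈ 0.064

Sum P(latency alert|·) weighted by the priors over the 4 (DDoS attack, misconfigured router) configurations:
  P(latency alert) = 0.07×0.904×0.952 + 0.44×0.904×0.048 + 0.51×0.096×0.952 + 0.69×0.096×0.048
        = 0.060243 + 0.019092 + 0.046610 + 0.003180 = 0.129125
Configurations with misconfigured router contribute 0.022272, so
  P(misconfigured router | latency alert) = 0.022272 / 0.129125 ≈ 0.172

Now also conditioning on DDoS attack=true:
P(latency alert | DDoS attack) = 0.51·0.952 + 0.69·0.048 = 0.485520 + 0.033120 = 0.518640
The misconfigured router-present share is 0.69·0.048 = 0.033120.
Hence the posterior is 0.033120/0.518640 ≈ 0.064.
The drop from 0.172 to 0.064 is the explaining-away (discounting) effect.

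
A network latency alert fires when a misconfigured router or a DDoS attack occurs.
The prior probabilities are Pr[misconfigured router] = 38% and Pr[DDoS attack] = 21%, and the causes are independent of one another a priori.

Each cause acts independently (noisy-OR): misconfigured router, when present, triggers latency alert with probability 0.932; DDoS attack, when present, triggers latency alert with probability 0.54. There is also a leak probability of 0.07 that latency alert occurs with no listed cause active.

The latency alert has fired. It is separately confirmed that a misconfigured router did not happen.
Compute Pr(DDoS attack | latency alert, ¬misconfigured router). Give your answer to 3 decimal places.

Under noisy-OR, P(latency alert | causes) = 1 − (1−0.07)·∏(1−qᵢ) over the active causes.
By total probability over both values of DDoS attack:
  P(latency alert | ¬misconfigured router) = 0.07*0.79 + 0.5722*0.21
        = 0.055300 + 0.120162 = 0.175462
The terms with DDoS attack present sum to 0.120162, so
  P(DDoS attack | latency alert, ¬misconfigured router) = 0.120162 / 0.175462 ≈ 0.685

Pr(DDoS attack | latency alert, ¬misconfigured router) ≈ 0.685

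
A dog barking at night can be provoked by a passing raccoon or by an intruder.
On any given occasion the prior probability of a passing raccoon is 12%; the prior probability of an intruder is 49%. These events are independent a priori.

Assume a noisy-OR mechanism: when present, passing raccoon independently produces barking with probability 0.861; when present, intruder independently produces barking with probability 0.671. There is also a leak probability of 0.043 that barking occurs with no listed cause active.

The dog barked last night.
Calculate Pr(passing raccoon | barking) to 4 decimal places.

Under noisy-OR, P(barking | causes) = 1 − (1−0.043)·∏(1−qᵢ) over the active causes.
Weight on passing raccoon=true, given the evidence: 0.053059 + 0.056227 = 0.109286
The normalizing constant is 0.043×0.88×0.51 + 0.685147×0.88×0.49 + 0.866977×0.12×0.51 + 0.956235×0.12×0.49 = 0.424019
Posterior = 0.109286 / 0.424019 ≈ 0.2577

Pr(passing raccoon | barking) ≈ 0.2577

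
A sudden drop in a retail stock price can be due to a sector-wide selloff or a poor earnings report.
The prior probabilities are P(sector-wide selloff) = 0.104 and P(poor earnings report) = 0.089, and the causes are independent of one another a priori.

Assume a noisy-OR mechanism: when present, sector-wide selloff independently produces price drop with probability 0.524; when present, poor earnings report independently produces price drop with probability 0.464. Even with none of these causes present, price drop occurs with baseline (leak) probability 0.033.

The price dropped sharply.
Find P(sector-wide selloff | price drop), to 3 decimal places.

Under noisy-OR, P(price drop | causes) = 1 − (1−0.033)·∏(1−qᵢ) over the active causes.
P(price drop) = 0.033×0.896×0.911 + 0.481688×0.896×0.089 + 0.539708×0.104×0.911 + 0.753283×0.104×0.089 = 0.026936 + 0.038412 + 0.051134 + 0.006972 = 0.123454
Restricting to configurations with sector-wide selloff present: 0.051134 + 0.006972 = 0.058106.
So P(sector-wide selloff | price drop) = 0.058106/0.123454 ≈ 0.471.

P(sector-wide selloff | price drop) ≈ 0.471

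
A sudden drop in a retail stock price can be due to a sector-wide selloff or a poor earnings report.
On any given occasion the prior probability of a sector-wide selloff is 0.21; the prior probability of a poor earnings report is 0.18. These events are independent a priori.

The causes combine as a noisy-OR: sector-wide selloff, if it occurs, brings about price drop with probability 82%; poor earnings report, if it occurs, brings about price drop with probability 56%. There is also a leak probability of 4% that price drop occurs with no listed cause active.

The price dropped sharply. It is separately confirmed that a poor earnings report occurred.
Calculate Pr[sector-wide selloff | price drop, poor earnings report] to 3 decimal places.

Under noisy-OR, P(price drop | causes) = 1 − (1−0.04)·∏(1−qᵢ) over the active causes.
P(price drop | poor earnings report) = 0.5776·0.79 + 0.923968·0.21 = 0.456304 + 0.194033 = 0.650337
Restricting to configurations with sector-wide selloff present: 0.923968·0.21 = 0.194033.
Hence the posterior is 0.194033/0.650337 ≈ 0.298.

Pr[sector-wide selloff | price drop, poor earnings report] ≈ 0.298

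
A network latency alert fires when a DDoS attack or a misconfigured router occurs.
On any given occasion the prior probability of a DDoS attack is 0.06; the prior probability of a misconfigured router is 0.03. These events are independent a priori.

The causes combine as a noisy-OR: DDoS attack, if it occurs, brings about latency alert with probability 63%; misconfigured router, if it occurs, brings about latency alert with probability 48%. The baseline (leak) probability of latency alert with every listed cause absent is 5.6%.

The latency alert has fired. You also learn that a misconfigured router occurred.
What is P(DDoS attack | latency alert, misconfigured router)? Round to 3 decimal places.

Under noisy-OR, P(latency alert | causes) = 1 − (1−0.056)·∏(1−qᵢ) over the active causes.
Numerator (weight on configurations with DDoS attack): 0.818374*0.06 = 0.049102
The normalizing constant is 0.50912*0.94 + 0.818374*0.06 = 0.527675
P(DDoS attack | latency alert, misconfigured router) = 0.049102/0.527675 ≈ 0.093

P(DDoS attack | latency alert, misconfigured router) ≈ 0.093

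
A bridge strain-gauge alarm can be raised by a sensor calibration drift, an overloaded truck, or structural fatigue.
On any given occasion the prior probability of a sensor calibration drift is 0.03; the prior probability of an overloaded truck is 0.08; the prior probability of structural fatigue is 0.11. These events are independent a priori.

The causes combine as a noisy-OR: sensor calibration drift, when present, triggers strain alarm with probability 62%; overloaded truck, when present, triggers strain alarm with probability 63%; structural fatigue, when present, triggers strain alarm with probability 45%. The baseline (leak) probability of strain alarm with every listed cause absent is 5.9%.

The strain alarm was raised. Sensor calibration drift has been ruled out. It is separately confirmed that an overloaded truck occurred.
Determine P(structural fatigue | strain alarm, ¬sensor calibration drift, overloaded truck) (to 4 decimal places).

P(structural fatigue | strain alarm, ¬sensor calibration drift, overloaded truck) ≈ 0.1329

Under noisy-OR, P(strain alarm | causes) = 1 − (1−0.059)·∏(1−qᵢ) over the active causes.
P(strain alarm | ¬sensor calibration drift, overloaded truck) = 0.65183×0.89 + 0.808507×0.11 = 0.580129 + 0.088936 = 0.669065
Of this, 0.088936 comes from 0.808507×0.11 (the structural fatigue=true cases).
Hence the posterior is 0.088936/0.669065 ≈ 0.1329.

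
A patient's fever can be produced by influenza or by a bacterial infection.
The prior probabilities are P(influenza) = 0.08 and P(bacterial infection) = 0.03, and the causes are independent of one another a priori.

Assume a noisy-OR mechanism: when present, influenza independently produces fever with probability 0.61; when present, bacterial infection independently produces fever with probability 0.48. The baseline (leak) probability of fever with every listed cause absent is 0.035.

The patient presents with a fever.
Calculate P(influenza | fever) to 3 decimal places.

Under noisy-OR, P(fever | causes) = 1 − (1−0.035)·∏(1−qᵢ) over the active causes.
P(fever) = 0.035·0.92·0.97 + 0.4982·0.92·0.03 + 0.62365·0.08·0.97 + 0.804298·0.08·0.03 = 0.031234 + 0.013750 + 0.048395 + 0.001930 = 0.095309
Of this, 0.050325 comes from 0.048395 + 0.001930 (the influenza=true cases).
P(influenza | fever) = 0.050325 / 0.095309 ≈ 0.528

P(influenza | fever) ≈ 0.528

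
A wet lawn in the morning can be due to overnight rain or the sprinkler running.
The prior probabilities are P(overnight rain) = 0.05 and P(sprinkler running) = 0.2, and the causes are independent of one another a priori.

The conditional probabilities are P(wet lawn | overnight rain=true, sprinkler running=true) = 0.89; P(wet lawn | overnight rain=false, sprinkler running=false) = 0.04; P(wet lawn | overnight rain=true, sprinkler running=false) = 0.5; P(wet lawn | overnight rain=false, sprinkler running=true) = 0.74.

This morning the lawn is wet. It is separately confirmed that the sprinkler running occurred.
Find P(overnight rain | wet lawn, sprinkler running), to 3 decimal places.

P(overnight rain | wet lawn, sprinkler running) ≈ 0.060

Weight on overnight rain=true, given the evidence: 0.89*0.05 = 0.044500
Denominator P(wet lawn | sprinkler running): 0.74*0.95 + 0.89*0.05 = 0.747500
P(overnight rain | wet lawn, sprinkler running) = 0.044500/0.747500 ≈ 0.060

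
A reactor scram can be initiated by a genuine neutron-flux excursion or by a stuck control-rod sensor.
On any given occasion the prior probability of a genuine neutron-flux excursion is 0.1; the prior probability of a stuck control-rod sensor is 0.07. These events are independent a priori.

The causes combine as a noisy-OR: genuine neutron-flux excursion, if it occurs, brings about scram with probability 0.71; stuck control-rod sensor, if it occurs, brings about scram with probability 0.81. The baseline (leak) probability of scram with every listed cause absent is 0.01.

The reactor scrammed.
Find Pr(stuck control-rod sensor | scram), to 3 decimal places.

Under noisy-OR, P(scram | causes) = 1 − (1−0.01)·∏(1−qᵢ) over the active causes.
P(scram) = 0.01·0.9·0.93 + 0.8119·0.9·0.07 + 0.7129·0.1·0.93 + 0.945451·0.1·0.07 = 0.008370 + 0.051150 + 0.066300 + 0.006618 = 0.132438
Of this, 0.057768 comes from 0.051150 + 0.006618 (the stuck control-rod sensor=true cases).
P(stuck control-rod sensor | scram) = 0.057768 / 0.132438 ≈ 0.436

Pr(stuck control-rod sensor | scram) ≈ 0.436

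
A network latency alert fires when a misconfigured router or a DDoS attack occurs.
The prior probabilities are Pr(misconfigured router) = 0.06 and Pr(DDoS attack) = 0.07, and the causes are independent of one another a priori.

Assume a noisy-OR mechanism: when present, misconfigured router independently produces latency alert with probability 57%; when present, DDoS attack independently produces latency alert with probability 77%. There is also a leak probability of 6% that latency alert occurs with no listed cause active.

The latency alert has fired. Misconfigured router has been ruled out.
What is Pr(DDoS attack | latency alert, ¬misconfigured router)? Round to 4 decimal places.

Under noisy-OR, P(latency alert | causes) = 1 − (1−0.06)·∏(1−qᵢ) over the active causes.
Enumerate both values of DDoS attack and weight by the priors:
  P(latency alert | ¬misconfigured router) = 0.06×0.93 + 0.7838×0.07
        = 0.055800 + 0.054866 = 0.110666
Configurations with DDoS attack contribute 0.054866, so
  P(DDoS attack | latency alert, ¬misconfigured router) = 0.054866 / 0.110666 ≈ 0.4958

Pr(DDoS attack | latency alert, ¬misconfigured router) ≈ 0.4958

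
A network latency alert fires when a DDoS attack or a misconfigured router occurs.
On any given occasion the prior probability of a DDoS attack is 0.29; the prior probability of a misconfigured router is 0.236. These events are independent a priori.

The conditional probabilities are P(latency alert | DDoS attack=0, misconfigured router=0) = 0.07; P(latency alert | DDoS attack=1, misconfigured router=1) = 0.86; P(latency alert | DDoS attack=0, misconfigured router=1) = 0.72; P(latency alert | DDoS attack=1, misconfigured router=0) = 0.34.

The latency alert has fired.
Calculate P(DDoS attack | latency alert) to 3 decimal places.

Weight on DDoS attack=true, given the evidence: 0.075330 + 0.058858 = 0.134188
Normalizer over all consistent configurations: 0.07×0.71×0.764 + 0.72×0.71×0.236 + 0.34×0.29×0.764 + 0.86×0.29×0.236 = 0.292802
Posterior = 0.134188 / 0.292802 ≈ 0.458

P(DDoS attack | latency alert) ≈ 0.458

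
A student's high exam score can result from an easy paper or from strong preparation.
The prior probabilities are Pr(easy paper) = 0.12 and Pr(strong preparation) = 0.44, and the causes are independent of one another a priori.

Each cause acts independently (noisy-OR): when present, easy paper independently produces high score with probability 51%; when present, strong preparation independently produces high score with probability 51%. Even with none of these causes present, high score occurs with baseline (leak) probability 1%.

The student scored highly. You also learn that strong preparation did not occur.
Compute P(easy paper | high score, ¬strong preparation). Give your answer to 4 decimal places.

P(easy paper | high score, ¬strong preparation) ≈ 0.8753

Under noisy-OR, P(high score | causes) = 1 − (1−0.01)·∏(1−qᵢ) over the active causes.
Enumerate both values of easy paper and weight by the priors:
  P(high score | ¬strong preparation) = 0.01·0.88 + 0.5149·0.12
        = 0.008800 + 0.061788 = 0.070588
Keeping only the easy paper-present terms gives 0.061788, so
  P(easy paper | high score, ¬strong preparation) = 0.061788 / 0.070588 ≈ 0.8753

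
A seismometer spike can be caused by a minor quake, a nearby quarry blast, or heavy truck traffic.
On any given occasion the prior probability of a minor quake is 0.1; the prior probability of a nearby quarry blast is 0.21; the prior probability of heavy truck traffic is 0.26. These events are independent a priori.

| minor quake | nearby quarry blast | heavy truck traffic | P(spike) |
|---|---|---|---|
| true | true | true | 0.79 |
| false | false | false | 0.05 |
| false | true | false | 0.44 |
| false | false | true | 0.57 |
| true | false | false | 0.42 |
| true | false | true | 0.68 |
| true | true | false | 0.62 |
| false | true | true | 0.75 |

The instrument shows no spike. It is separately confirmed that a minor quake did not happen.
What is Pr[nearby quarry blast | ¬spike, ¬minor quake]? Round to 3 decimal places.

By total probability over the 4 (nearby quarry blast, heavy truck traffic) configurations:
  P(¬spike | ¬minor quake) = 0.95*0.79*0.74 + 0.43*0.79*0.26 + 0.56*0.21*0.74 + 0.25*0.21*0.26
        = 0.555370 + 0.088322 + 0.087024 + 0.013650 = 0.744366
The terms with nearby quarry blast present sum to 0.100674, so
  P(nearby quarry blast | ¬spike, ¬minor quake) = 0.100674 / 0.744366 ≈ 0.135

Pr[nearby quarry blast | ¬spike, ¬minor quake] ≈ 0.135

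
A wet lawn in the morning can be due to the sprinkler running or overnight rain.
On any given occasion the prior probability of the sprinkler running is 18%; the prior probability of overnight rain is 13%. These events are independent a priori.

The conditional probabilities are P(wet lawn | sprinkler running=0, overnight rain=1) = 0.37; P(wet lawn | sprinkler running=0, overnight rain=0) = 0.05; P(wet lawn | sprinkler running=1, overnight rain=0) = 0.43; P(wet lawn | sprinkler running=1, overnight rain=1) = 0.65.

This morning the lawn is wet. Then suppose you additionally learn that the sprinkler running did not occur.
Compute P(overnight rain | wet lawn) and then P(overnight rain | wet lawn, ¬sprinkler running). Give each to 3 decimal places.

P(overnight rain | wet lawn) ≈ 0.347; P(overnight rain | wet lawn, ¬sprinkler running) ≈ 0.525

By total probability over the 4 (sprinkler running, overnight rain) configurations:
  P(wet lawn) = 0.05×0.82×0.87 + 0.37×0.82×0.13 + 0.43×0.18×0.87 + 0.65×0.18×0.13
        = 0.035670 + 0.039442 + 0.067338 + 0.015210 = 0.157660
Keeping only the overnight rain-present terms gives 0.054652, so
  P(overnight rain | wet lawn) = 0.054652 / 0.157660 ≈ 0.347

With the extra evidence:
For the numerator, keep only overnight rain=true terms: 0.37·0.13 = 0.048100
Denominator P(wet lawn | ¬sprinkler running): 0.05·0.87 + 0.37·0.13 = 0.091600
P(overnight rain | wet lawn, ¬sprinkler running) = 0.048100/0.091600 ≈ 0.525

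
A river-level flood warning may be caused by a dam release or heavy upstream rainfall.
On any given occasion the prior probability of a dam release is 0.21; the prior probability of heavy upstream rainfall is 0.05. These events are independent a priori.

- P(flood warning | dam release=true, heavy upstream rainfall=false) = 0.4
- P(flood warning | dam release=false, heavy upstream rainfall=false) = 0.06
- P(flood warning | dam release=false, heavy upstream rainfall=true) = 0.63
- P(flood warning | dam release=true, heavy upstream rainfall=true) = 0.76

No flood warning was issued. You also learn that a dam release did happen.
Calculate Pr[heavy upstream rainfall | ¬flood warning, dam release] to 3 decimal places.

By total probability over both values of heavy upstream rainfall:
  P(¬flood warning | dam release) = 0.6·0.95 + 0.24·0.05
        = 0.570000 + 0.012000 = 0.582000
Configurations with heavy upstream rainfall contribute 0.012000, so
  P(heavy upstream rainfall | ¬flood warning, dam release) = 0.012000 / 0.582000 ≈ 0.021

Pr[heavy upstream rainfall | ¬flood warning, dam release] ≈ 0.021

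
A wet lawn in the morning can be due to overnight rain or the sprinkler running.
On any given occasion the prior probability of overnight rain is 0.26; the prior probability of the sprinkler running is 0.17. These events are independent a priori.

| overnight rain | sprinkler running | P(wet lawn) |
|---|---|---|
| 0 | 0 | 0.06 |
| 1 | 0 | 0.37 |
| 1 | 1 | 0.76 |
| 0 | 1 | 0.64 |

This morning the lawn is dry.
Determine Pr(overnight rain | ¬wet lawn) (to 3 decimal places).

P(¬wet lawn) = 0.94·0.74·0.83 + 0.36·0.74·0.17 + 0.63·0.26·0.83 + 0.24·0.26·0.17 = 0.577348 + 0.045288 + 0.135954 + 0.010608 = 0.769198
Of this, 0.146562 comes from 0.135954 + 0.010608 (the overnight rain=true cases).
So P(overnight rain | ¬wet lawn) = 0.146562/0.769198 ≈ 0.191.

Pr(overnight rain | ¬wet lawn) ≈ 0.191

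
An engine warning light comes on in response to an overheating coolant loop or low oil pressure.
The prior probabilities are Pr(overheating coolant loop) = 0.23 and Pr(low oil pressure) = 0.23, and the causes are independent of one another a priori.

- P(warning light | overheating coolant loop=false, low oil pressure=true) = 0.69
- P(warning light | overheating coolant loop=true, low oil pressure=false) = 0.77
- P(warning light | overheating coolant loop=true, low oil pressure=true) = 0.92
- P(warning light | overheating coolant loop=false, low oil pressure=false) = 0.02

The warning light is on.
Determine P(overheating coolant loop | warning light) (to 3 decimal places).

P(overheating coolant loop | warning light) ≈ 0.580

By total probability over the 4 (overheating coolant loop, low oil pressure) configurations:
  P(warning light) = 0.02×0.77×0.77 + 0.69×0.77×0.23 + 0.77×0.23×0.77 + 0.92×0.23×0.23
        = 0.011858 + 0.122199 + 0.136367 + 0.048668 = 0.319092
The terms with overheating coolant loop present sum to 0.185035, so
  P(overheating coolant loop | warning light) = 0.185035 / 0.319092 ≈ 0.580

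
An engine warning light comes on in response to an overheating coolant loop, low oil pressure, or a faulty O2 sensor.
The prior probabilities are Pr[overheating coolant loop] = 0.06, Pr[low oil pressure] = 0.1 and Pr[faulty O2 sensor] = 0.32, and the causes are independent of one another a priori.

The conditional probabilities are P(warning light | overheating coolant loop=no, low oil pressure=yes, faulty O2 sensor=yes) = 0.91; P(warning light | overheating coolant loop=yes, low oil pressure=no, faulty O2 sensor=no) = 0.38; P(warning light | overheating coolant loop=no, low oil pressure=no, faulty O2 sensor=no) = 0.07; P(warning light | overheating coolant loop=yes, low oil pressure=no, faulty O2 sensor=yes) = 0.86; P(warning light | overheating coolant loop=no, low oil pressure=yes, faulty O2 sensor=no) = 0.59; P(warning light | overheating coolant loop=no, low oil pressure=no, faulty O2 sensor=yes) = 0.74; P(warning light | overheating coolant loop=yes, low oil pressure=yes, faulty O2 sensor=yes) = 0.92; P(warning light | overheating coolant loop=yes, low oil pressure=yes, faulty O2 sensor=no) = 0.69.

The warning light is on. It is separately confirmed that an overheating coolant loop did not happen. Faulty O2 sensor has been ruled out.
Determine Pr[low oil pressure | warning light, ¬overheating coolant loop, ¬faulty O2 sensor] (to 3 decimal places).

Pr[low oil pressure | warning light, ¬overheating coolant loop, ¬faulty O2 sensor] ≈ 0.484

P(warning light | ¬overheating coolant loop, ¬faulty O2 sensor) = 0.07*0.9 + 0.59*0.1 = 0.063000 + 0.059000 = 0.122000
The low oil pressure-present share is 0.59*0.1 = 0.059000.
Hence the posterior is 0.059000/0.122000 ≈ 0.484.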